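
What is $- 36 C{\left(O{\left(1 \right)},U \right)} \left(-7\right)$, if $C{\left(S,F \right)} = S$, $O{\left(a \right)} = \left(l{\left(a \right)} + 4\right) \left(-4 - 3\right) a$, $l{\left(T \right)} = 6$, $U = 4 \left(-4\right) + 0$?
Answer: $-17640$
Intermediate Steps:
$U = -16$ ($U = -16 + 0 = -16$)
$O{\left(a \right)} = - 70 a$ ($O{\left(a \right)} = \left(6 + 4\right) \left(-4 - 3\right) a = 10 \left(-7\right) a = - 70 a$)
$- 36 C{\left(O{\left(1 \right)},U \right)} \left(-7\right) = - 36 \left(\left(-70\right) 1\right) \left(-7\right) = \left(-36\right) \left(-70\right) \left(-7\right) = 2520 \left(-7\right) = -17640$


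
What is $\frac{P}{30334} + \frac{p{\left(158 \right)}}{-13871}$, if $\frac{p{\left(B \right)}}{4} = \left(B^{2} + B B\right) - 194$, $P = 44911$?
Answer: $- \frac{5411564143}{420762914} \approx -12.861$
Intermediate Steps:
$p{\left(B \right)} = -776 + 8 B^{2}$ ($p{\left(B \right)} = 4 \left(\left(B^{2} + B B\right) - 194\right) = 4 \left(\left(B^{2} + B^{2}\right) - 194\right) = 4 \left(2 B^{2} - 194\right) = 4 \left(-194 + 2 B^{2}\right) = -776 + 8 B^{2}$)
$\frac{P}{30334} + \frac{p{\left(158 \right)}}{-13871} = \frac{44911}{30334} + \frac{-776 + 8 \cdot 158^{2}}{-13871} = 44911 \cdot \frac{1}{30334} + \left(-776 + 8 \cdot 24964\right) \left(- \frac{1}{13871}\right) = \frac{44911}{30334} + \left(-776 + 199712\right) \left(- \frac{1}{13871}\right) = \frac{44911}{30334} + 198936 \left(- \frac{1}{13871}\right) = \frac{44911}{30334} - \frac{198936}{13871} = - \frac{5411564143}{420762914}$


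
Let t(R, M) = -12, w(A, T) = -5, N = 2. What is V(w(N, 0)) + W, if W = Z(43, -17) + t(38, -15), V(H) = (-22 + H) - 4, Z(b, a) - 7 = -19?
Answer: -55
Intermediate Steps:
Z(b, a) = -12 (Z(b, a) = 7 - 19 = -12)
V(H) = -26 + H
W = -24 (W = -12 - 12 = -24)
V(w(N, 0)) + W = (-26 - 5) - 24 = -31 - 24 = -55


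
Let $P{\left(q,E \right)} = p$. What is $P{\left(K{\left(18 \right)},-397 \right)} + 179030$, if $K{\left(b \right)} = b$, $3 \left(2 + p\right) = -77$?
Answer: $\frac{537007}{3} \approx 1.79 \cdot 10^{5}$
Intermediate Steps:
$p = - \frac{83}{3}$ ($p = -2 + \frac{1}{3} \left(-77\right) = -2 - \frac{77}{3} = - \frac{83}{3} \approx -27.667$)
$P{\left(q,E \right)} = - \frac{83}{3}$
$P{\left(K{\left(18 \right)},-397 \right)} + 179030 = - \frac{83}{3} + 179030 = \frac{537007}{3}$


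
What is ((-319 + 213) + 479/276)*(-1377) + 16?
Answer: 13210115/92 ≈ 1.4359e+5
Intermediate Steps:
((-319 + 213) + 479/276)*(-1377) + 16 = (-106 + 479*(1/276))*(-1377) + 16 = (-106 + 479/276)*(-1377) + 16 = -28777/276*(-1377) + 16 = 13208643/92 + 16 = 13210115/92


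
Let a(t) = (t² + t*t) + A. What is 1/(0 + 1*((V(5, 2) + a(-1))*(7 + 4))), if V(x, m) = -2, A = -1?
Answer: -1/11 ≈ -0.090909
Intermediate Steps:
a(t) = -1 + 2*t² (a(t) = (t² + t*t) - 1 = (t² + t²) - 1 = 2*t² - 1 = -1 + 2*t²)
1/(0 + 1*((V(5, 2) + a(-1))*(7 + 4))) = 1/(0 + 1*((-2 + (-1 + 2*(-1)²))*(7 + 4))) = 1/(0 + 1*((-2 + (-1 + 2*1))*11)) = 1/(0 + 1*((-2 + (-1 + 2))*11)) = 1/(0 + 1*((-2 + 1)*11)) = 1/(0 + 1*(-1*11)) = 1/(0 + 1*(-11)) = 1/(0 - 11) = 1/(-11) = -1/11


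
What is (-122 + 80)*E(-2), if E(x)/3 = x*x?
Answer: -504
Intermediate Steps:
E(x) = 3*x**2 (E(x) = 3*(x*x) = 3*x**2)
(-122 + 80)*E(-2) = (-122 + 80)*(3*(-2)**2) = -126*4 = -42*12 = -504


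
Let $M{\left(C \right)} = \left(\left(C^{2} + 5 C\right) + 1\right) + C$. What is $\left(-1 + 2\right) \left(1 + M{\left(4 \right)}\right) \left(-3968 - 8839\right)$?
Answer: $-537894$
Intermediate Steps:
$M{\left(C \right)} = 1 + C^{2} + 6 C$ ($M{\left(C \right)} = \left(1 + C^{2} + 5 C\right) + C = 1 + C^{2} + 6 C$)
$\left(-1 + 2\right) \left(1 + M{\left(4 \right)}\right) \left(-3968 - 8839\right) = \left(-1 + 2\right) \left(1 + \left(1 + 4^{2} + 6 \cdot 4\right)\right) \left(-3968 - 8839\right) = 1 \left(1 + \left(1 + 16 + 24\right)\right) \left(-3968 - 8839\right) = 1 \left(1 + 41\right) \left(-12807\right) = 1 \cdot 42 \left(-12807\right) = 42 \left(-12807\right) = -537894$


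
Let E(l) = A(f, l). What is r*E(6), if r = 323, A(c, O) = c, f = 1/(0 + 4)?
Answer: 323/4 ≈ 80.750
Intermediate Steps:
f = ¼ (f = 1/4 = ¼ ≈ 0.25000)
E(l) = ¼
r*E(6) = 323*(¼) = 323/4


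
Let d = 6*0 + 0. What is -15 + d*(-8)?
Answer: -15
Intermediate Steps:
d = 0 (d = 0 + 0 = 0)
-15 + d*(-8) = -15 + 0*(-8) = -15 + 0 = -15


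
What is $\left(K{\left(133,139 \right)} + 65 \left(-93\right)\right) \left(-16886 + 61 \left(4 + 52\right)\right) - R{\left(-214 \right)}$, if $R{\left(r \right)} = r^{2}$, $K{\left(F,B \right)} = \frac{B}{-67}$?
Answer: $\frac{5454356048}{67} \approx 8.1408 \cdot 10^{7}$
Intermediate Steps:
$K{\left(F,B \right)} = - \frac{B}{67}$ ($K{\left(F,B \right)} = B \left(- \frac{1}{67}\right) = - \frac{B}{67}$)
$\left(K{\left(133,139 \right)} + 65 \left(-93\right)\right) \left(-16886 + 61 \left(4 + 52\right)\right) - R{\left(-214 \right)} = \left(\left(- \frac{1}{67}\right) 139 + 65 \left(-93\right)\right) \left(-16886 + 61 \left(4 + 52\right)\right) - \left(-214\right)^{2} = \left(- \frac{139}{67} - 6045\right) \left(-16886 + 61 \cdot 56\right) - 45796 = - \frac{405154 \left(-16886 + 3416\right)}{67} - 45796 = \left(- \frac{405154}{67}\right) \left(-13470\right) - 45796 = \frac{5457424380}{67} - 45796 = \frac{5454356048}{67}$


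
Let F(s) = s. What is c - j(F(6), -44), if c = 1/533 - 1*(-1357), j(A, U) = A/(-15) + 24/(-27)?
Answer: 32578604/23985 ≈ 1358.3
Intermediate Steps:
j(A, U) = -8/9 - A/15 (j(A, U) = A*(-1/15) + 24*(-1/27) = -A/15 - 8/9 = -8/9 - A/15)
c = 723282/533 (c = 1/533 + 1357 = 723282/533 ≈ 1357.0)
c - j(F(6), -44) = 723282/533 - (-8/9 - 1/15*6) = 723282/533 - (-8/9 - ⅖) = 723282/533 - 1*(-58/45) = 723282/533 + 58/45 = 32578604/23985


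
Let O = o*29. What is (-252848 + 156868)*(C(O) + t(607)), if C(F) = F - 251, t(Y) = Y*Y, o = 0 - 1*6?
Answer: -35322943520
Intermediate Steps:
o = -6 (o = 0 - 6 = -6)
O = -174 (O = -6*29 = -174)
t(Y) = Y²
C(F) = -251 + F
(-252848 + 156868)*(C(O) + t(607)) = (-252848 + 156868)*((-251 - 174) + 607²) = -95980*(-425 + 368449) = -95980*368024 = -35322943520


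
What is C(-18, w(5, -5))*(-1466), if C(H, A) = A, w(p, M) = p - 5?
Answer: 0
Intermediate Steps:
w(p, M) = -5 + p
C(-18, w(5, -5))*(-1466) = (-5 + 5)*(-1466) = 0*(-1466) = 0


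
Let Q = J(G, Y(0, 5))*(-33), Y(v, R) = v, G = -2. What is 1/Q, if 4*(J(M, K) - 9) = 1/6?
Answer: -8/2387 ≈ -0.0033515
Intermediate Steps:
J(M, K) = 217/24 (J(M, K) = 9 + (¼)/6 = 9 + (¼)*(⅙) = 9 + 1/24 = 217/24)
Q = -2387/8 (Q = (217/24)*(-33) = -2387/8 ≈ -298.38)
1/Q = 1/(-2387/8) = -8/2387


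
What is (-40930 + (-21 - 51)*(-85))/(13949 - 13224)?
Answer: -6962/145 ≈ -48.014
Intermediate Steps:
(-40930 + (-21 - 51)*(-85))/(13949 - 13224) = (-40930 - 72*(-85))/725 = (-40930 + 6120)*(1/725) = -34810*1/725 = -6962/145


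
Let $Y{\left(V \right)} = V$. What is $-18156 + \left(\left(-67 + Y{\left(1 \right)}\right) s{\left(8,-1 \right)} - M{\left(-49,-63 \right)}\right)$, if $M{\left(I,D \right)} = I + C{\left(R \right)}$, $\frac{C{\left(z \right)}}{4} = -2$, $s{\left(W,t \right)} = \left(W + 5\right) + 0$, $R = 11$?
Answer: $-18957$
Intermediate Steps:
$s{\left(W,t \right)} = 5 + W$ ($s{\left(W,t \right)} = \left(5 + W\right) + 0 = 5 + W$)
$C{\left(z \right)} = -8$ ($C{\left(z \right)} = 4 \left(-2\right) = -8$)
$M{\left(I,D \right)} = -8 + I$ ($M{\left(I,D \right)} = I - 8 = -8 + I$)
$-18156 + \left(\left(-67 + Y{\left(1 \right)}\right) s{\left(8,-1 \right)} - M{\left(-49,-63 \right)}\right) = -18156 + \left(\left(-67 + 1\right) \left(5 + 8\right) - \left(-8 - 49\right)\right) = -18156 - 801 = -18957$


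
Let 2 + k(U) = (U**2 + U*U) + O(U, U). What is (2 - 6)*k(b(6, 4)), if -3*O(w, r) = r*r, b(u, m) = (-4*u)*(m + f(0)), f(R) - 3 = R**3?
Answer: -188152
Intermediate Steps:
f(R) = 3 + R**3
b(u, m) = -4*u*(3 + m) (b(u, m) = (-4*u)*(m + (3 + 0**3)) = (-4*u)*(m + (3 + 0)) = (-4*u)*(m + 3) = (-4*u)*(3 + m) = -4*u*(3 + m))
O(w, r) = -r**2/3 (O(w, r) = -r*r/3 = -r**2/3)
k(U) = -2 + 5*U**2/3 (k(U) = -2 + ((U**2 + U*U) - U**2/3) = -2 + ((U**2 + U**2) - U**2/3) = -2 + (2*U**2 - U**2/3) = -2 + 5*U**2/3)
(2 - 6)*k(b(6, 4)) = (2 - 6)*(-2 + 5*(-4*6*(3 + 4))**2/3) = -4*(-2 + 5*(-4*6*7)**2/3) = -4*(-2 + (5/3)*(-168)**2) = -4*(-2 + (5/3)*28224) = -4*(-2 + 47040) = -4*47038 = -188152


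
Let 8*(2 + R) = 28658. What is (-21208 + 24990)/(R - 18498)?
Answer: -15128/59671 ≈ -0.25352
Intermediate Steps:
R = 14321/4 (R = -2 + (⅛)*28658 = -2 + 14329/4 = 14321/4 ≈ 3580.3)
(-21208 + 24990)/(R - 18498) = (-21208 + 24990)/(14321/4 - 18498) = 3782/(-59671/4) = 3782*(-4/59671) = -15128/59671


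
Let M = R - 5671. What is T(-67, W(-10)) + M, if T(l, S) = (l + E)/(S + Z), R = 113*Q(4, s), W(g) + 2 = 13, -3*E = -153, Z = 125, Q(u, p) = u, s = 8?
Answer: -88725/17 ≈ -5219.1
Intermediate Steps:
E = 51 (E = -⅓*(-153) = 51)
W(g) = 11 (W(g) = -2 + 13 = 11)
R = 452 (R = 113*4 = 452)
M = -5219 (M = 452 - 5671 = -5219)
T(l, S) = (51 + l)/(125 + S) (T(l, S) = (l + 51)/(S + 125) = (51 + l)/(125 + S))
T(-67, W(-10)) + M = (51 - 67)/(125 + 11) - 5219 = -16/136 - 5219 = (1/136)*(-16) - 5219 = -2/17 - 5219 = -88725/17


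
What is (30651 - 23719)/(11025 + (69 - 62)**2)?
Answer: 3466/5537 ≈ 0.62597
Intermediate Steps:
(30651 - 23719)/(11025 + (69 - 62)**2) = 6932/(11025 + 7**2) = 6932/(11025 + 49) = 6932/11074 = 6932*(1/11074) = 3466/5537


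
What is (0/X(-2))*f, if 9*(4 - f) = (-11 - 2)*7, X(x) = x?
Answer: 0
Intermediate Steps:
f = 127/9 (f = 4 - (-11 - 2)*7/9 = 4 - (-13)*7/9 = 4 - 1/9*(-91) = 4 + 91/9 = 127/9 ≈ 14.111)
(0/X(-2))*f = (0/(-2))*(127/9) = (0*(-1/2))*(127/9) = 0*(127/9) = 0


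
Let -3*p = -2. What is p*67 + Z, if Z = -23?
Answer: 65/3 ≈ 21.667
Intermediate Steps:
p = ⅔ (p = -⅓*(-2) = ⅔ ≈ 0.66667)
p*67 + Z = (⅔)*67 - 23 = 134/3 - 23 = 65/3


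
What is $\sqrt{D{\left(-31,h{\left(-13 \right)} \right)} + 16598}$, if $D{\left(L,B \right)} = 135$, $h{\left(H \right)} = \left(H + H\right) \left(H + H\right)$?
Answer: $\sqrt{16733} \approx 129.36$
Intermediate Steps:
$h{\left(H \right)} = 4 H^{2}$ ($h{\left(H \right)} = 2 H 2 H = 4 H^{2}$)
$\sqrt{D{\left(-31,h{\left(-13 \right)} \right)} + 16598} = \sqrt{135 + 16598} = \sqrt{16733}$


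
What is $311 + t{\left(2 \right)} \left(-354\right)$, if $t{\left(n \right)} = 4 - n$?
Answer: $-397$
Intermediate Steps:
$311 + t{\left(2 \right)} \left(-354\right) = 311 + \left(4 - 2\right) \left(-354\right) = 311 + 2 \left(-354\right) = 311 - 708 = -397$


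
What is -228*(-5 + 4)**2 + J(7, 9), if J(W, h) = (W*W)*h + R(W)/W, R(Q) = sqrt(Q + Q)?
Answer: 213 + sqrt(14)/7 ≈ 213.53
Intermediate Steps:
R(Q) = sqrt(2)*sqrt(Q) (R(Q) = sqrt(2*Q) = sqrt(2)*sqrt(Q))
J(W, h) = h*W**2 + sqrt(2)/sqrt(W) (J(W, h) = (W*W)*h + (sqrt(2)*sqrt(W))/W = W**2*h + sqrt(2)/sqrt(W) = h*W**2 + sqrt(2)/sqrt(W))
-228*(-5 + 4)**2 + J(7, 9) = -228*(-5 + 4)**2 + (9*7**2 + sqrt(2)/sqrt(7)) = -228*(-1)**2 + (9*49 + sqrt(2)*(sqrt(7)/7)) = -228*1 + (441 + sqrt(14)/7) = -228 + (441 + sqrt(14)/7) = 213 + sqrt(14)/7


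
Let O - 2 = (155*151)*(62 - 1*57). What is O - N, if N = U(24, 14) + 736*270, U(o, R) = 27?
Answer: -81720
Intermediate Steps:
N = 198747 (N = 27 + 736*270 = 27 + 198720 = 198747)
O = 117027 (O = 2 + (155*151)*(62 - 1*57) = 2 + 23405*(62 - 57) = 2 + 23405*5 = 2 + 117025 = 117027)
O - N = 117027 - 1*198747 = 117027 - 198747 = -81720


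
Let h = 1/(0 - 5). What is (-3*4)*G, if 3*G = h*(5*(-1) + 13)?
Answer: 32/5 ≈ 6.4000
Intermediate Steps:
h = -1/5 (h = 1/(-5) = -1/5 ≈ -0.20000)
G = -8/15 (G = (-(5*(-1) + 13)/5)/3 = (-(-5 + 13)/5)/3 = (-1/5*8)/3 = (1/3)*(-8/5) = -8/15 ≈ -0.53333)
(-3*4)*G = -3*4*(-8/15) = -12*(-8/15) = 32/5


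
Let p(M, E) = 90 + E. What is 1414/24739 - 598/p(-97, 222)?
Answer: -552029/296868 ≈ -1.8595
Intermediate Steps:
1414/24739 - 598/p(-97, 222) = 1414/24739 - 598/(90 + 222) = 1414*(1/24739) - 598/312 = 1414/24739 - 598*1/312 = 1414/24739 - 23/12 = -552029/296868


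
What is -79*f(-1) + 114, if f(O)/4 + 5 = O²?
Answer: 1378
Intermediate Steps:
f(O) = -20 + 4*O²
-79*f(-1) + 114 = -79*(-20 + 4*(-1)²) + 114 = -79*(-20 + 4*1) + 114 = -79*(-20 + 4) + 114 = -79*(-16) + 114 = 1264 + 114 = 1378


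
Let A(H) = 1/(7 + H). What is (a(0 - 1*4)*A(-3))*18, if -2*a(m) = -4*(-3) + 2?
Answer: -63/2 ≈ -31.500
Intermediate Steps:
a(m) = -7 (a(m) = -(-4*(-3) + 2)/2 = -(12 + 2)/2 = -½*14 = -7)
(a(0 - 1*4)*A(-3))*18 = -7/(7 - 3)*18 = -7/4*18 = -63/2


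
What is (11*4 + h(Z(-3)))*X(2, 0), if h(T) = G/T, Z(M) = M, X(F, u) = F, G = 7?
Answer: 250/3 ≈ 83.333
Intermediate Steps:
h(T) = 7/T
(11*4 + h(Z(-3)))*X(2, 0) = (11*4 + 7/(-3))*2 = (44 + 7*(-⅓))*2 = (44 - 7/3)*2 = (125/3)*2 = 250/3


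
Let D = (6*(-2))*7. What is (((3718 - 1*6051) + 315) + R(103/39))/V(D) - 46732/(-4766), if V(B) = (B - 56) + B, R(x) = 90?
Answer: 1228551/66724 ≈ 18.412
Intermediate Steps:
D = -84 (D = -12*7 = -84)
V(B) = -56 + 2*B (V(B) = (-56 + B) + B = -56 + 2*B)
(((3718 - 1*6051) + 315) + R(103/39))/V(D) - 46732/(-4766) = (((3718 - 1*6051) + 315) + 90)/(-56 + 2*(-84)) - 46732/(-4766) = (((3718 - 6051) + 315) + 90)/(-56 - 168) - 46732*(-1/4766) = ((-2333 + 315) + 90)/(-224) + 23366/2383 = (-2018 + 90)*(-1/224) + 23366/2383 = -1928*(-1/224) + 23366/2383 = 241/28 + 23366/2383 = 1228551/66724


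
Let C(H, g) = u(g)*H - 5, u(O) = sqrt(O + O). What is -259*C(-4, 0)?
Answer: 1295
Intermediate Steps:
u(O) = sqrt(2)*sqrt(O) (u(O) = sqrt(2*O) = sqrt(2)*sqrt(O))
C(H, g) = -5 + H*sqrt(2)*sqrt(g) (C(H, g) = (sqrt(2)*sqrt(g))*H - 5 = H*sqrt(2)*sqrt(g) - 5 = -5 + H*sqrt(2)*sqrt(g))
-259*C(-4, 0) = -259*(-5 - 4*sqrt(2)*sqrt(0)) = -259*(-5 - 4*sqrt(2)*0) = -259*(-5 + 0) = -259*(-5) = 1295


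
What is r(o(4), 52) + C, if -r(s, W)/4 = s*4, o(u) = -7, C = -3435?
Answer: -3323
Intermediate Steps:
r(s, W) = -16*s (r(s, W) = -4*s*4 = -16*s)
r(o(4), 52) + C = -16*(-7) - 3435 = 112 - 3435 = -3323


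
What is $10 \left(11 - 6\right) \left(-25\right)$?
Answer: $-1250$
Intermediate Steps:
$10 \left(11 - 6\right) \left(-25\right) = 10 \cdot 5 \left(-25\right) = 50 \left(-25\right) = -1250$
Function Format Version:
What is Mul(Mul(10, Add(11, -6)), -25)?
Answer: -1250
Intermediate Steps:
Mul(Mul(10, Add(11, -6)), -25) = Mul(Mul(10, 5), -25) = Mul(50, -25) = -1250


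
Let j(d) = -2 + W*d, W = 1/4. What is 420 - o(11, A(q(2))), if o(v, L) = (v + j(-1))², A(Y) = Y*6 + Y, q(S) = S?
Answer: 5495/16 ≈ 343.44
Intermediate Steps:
W = ¼ ≈ 0.25000
A(Y) = 7*Y (A(Y) = 6*Y + Y = 7*Y)
j(d) = -2 + d/4
o(v, L) = (-9/4 + v)² (o(v, L) = (v + (-2 + (¼)*(-1)))² = (v + (-2 - ¼))² = (v - 9/4)² = (-9/4 + v)²)
420 - o(11, A(q(2))) = 420 - (-9 + 4*11)²/16 = 420 - (-9 + 44)²/16 = 420 - 35²/16 = 420 - 1225/16 = 5495/16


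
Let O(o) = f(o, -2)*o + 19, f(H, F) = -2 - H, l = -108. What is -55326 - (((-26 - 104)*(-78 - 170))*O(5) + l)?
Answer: 460622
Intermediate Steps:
O(o) = 19 + o*(-2 - o) (O(o) = (-2 - o)*o + 19 = o*(-2 - o) + 19 = 19 + o*(-2 - o))
-55326 - (((-26 - 104)*(-78 - 170))*O(5) + l) = -55326 - (((-26 - 104)*(-78 - 170))*(19 - 1*5*(2 + 5)) - 108) = -55326 - ((-130*(-248))*(19 - 1*5*7) - 108) = -55326 - (32240*(19 - 35) - 108) = -55326 - (32240*(-16) - 108) = -55326 - (-515840 - 108) = -55326 - 1*(-515948) = -55326 + 515948 = 460622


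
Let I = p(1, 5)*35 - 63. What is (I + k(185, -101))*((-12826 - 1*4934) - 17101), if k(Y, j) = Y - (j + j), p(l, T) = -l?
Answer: -10074829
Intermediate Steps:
k(Y, j) = Y - 2*j
I = -98 (I = -1*1*35 - 63 = -1*35 - 63 = -35 - 63 = -98)
(I + k(185, -101))*((-12826 - 1*4934) - 17101) = (-98 + (185 - 2*(-101)))*((-12826 - 1*4934) - 17101) = (-98 + (185 + 202))*((-12826 - 4934) - 17101) = (-98 + 387)*(-17760 - 17101) = 289*(-34861) = -10074829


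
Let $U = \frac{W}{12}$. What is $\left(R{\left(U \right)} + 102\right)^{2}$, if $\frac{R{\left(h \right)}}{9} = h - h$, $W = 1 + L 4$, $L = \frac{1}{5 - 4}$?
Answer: $10404$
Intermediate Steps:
$L = 1$ ($L = 1^{-1} = 1$)
$W = 5$ ($W = 1 + 1 \cdot 4 = 1 + 4 = 5$)
$U = \frac{5}{12} \approx 0.41667$
$R{\left(h \right)} = 0$ ($R{\left(h \right)} = 9 \left(h - h\right) = 9 \cdot 0 = 0$)
$\left(R{\left(U \right)} + 102\right)^{2} = \left(0 + 102\right)^{2} = 102^{2} = 10404$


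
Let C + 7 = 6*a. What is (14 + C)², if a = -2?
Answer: 25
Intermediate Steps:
C = -19 (C = -7 + 6*(-2) = -7 - 12 = -19)
(14 + C)² = (14 - 19)² = (-5)² = 25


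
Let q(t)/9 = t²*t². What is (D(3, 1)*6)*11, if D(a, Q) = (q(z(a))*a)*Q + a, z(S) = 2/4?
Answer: 2475/8 ≈ 309.38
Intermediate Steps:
z(S) = ½ (z(S) = 2*(¼) = ½)
q(t) = 9*t⁴ (q(t) = 9*(t²*t²) = 9*t⁴)
D(a, Q) = a + 9*Q*a/16 (D(a, Q) = ((9*(½)⁴)*a)*Q + a = ((9*(1/16))*a)*Q + a = (9*a/16)*Q + a = 9*Q*a/16 + a = a + 9*Q*a/16)
(D(3, 1)*6)*11 = (((1/16)*3*(16 + 9*1))*6)*11 = (((1/16)*3*(16 + 9))*6)*11 = (((1/16)*3*25)*6)*11 = ((75/16)*6)*11 = (225/8)*11 = 2475/8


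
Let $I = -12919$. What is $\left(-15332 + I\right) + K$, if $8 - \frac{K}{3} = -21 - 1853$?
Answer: $-22605$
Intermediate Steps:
$K = 5646$ ($K = 24 - 3 \left(-21 - 1853\right) = 24 - -5622 = 24 + 5622 = 5646$)
$\left(-15332 + I\right) + K = \left(-15332 - 12919\right) + 5646 = -28251 + 5646 = -22605$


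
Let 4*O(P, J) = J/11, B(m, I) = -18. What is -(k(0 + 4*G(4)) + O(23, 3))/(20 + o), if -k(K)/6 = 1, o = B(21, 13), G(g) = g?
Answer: 261/88 ≈ 2.9659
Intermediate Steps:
o = -18
k(K) = -6 (k(K) = -6*1 = -6)
O(P, J) = J/44 (O(P, J) = (J/11)/4 = J/44)
-(k(0 + 4*G(4)) + O(23, 3))/(20 + o) = -(-6 + (1/44)*3)/(20 - 18) = -(-6 + 3/44)/2 = -(-261)/(44*2) = -1*(-261/88) = 261/88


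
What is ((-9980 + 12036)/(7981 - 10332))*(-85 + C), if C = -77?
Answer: 333072/2351 ≈ 141.67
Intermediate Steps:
((-9980 + 12036)/(7981 - 10332))*(-85 + C) = ((-9980 + 12036)/(7981 - 10332))*(-85 - 77) = (2056/(-2351))*(-162) = (2056*(-1/2351))*(-162) = -2056/2351*(-162) = 333072/2351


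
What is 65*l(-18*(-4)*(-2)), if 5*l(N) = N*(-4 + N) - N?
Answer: 278928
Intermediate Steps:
l(N) = -N/5 + N*(-4 + N)/5 (l(N) = (N*(-4 + N) - N)/5 = (-N + N*(-4 + N))/5 = -N/5 + N*(-4 + N)/5)
65*l(-18*(-4)*(-2)) = 65*((-18*(-4)*(-2))*(-5 - 18*(-4)*(-2))/5) = 65*((-3*(-24)*(-2))*(-5 - 3*(-24)*(-2))/5) = 65*((72*(-2))*(-5 + 72*(-2))/5) = 65*((⅕)*(-144)*(-5 - 144)) = 65*((⅕)*(-144)*(-149)) = 65*(21456/5) = 278928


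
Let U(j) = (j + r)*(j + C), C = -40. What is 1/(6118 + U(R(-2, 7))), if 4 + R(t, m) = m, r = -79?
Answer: 1/8930 ≈ 0.00011198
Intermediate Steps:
R(t, m) = -4 + m
U(j) = (-79 + j)*(-40 + j) (U(j) = (j - 79)*(j - 40) = (-79 + j)*(-40 + j))
1/(6118 + U(R(-2, 7))) = 1/(6118 + (3160 + (-4 + 7)**2 - 119*(-4 + 7))) = 1/(6118 + (3160 + 3**2 - 119*3)) = 1/(6118 + (3160 + 9 - 357)) = 1/(6118 + 2812) = 1/8930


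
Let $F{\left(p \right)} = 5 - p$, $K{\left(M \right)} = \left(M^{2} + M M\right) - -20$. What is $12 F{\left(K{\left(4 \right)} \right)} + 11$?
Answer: $-553$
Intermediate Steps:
$K{\left(M \right)} = 20 + 2 M^{2}$ ($K{\left(M \right)} = \left(M^{2} + M^{2}\right) + 20 = 2 M^{2} + 20 = 20 + 2 M^{2}$)
$12 F{\left(K{\left(4 \right)} \right)} + 11 = 12 \left(5 - \left(20 + 2 \cdot 4^{2}\right)\right) + 11 = 12 \left(5 - \left(20 + 2 \cdot 16\right)\right) + 11 = 12 \left(5 - \left(20 + 32\right)\right) + 11 = 12 \left(5 - 52\right) + 11 = 12 \left(-47\right) + 11 = -564 + 11 = -553$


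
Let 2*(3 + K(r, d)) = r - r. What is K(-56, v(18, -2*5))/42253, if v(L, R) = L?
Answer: -3/42253 ≈ -7.1001e-5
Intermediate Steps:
K(r, d) = -3 (K(r, d) = -3 + (r - r)/2 = -3 + (½)*0 = -3 + 0 = -3)
K(-56, v(18, -2*5))/42253 = -3/42253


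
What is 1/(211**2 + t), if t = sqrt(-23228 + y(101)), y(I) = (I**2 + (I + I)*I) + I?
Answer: 44521/1982111965 - 2*sqrt(1869)/1982111965 ≈ 2.2418e-5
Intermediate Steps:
y(I) = I + 3*I**2 (y(I) = (I**2 + (2*I)*I) + I = (I**2 + 2*I**2) + I = 3*I**2 + I = I + 3*I**2)
t = 2*sqrt(1869) (t = sqrt(-23228 + 101*(1 + 3*101)) = sqrt(-23228 + 101*(1 + 303)) = sqrt(-23228 + 101*304) = sqrt(-23228 + 30704) = sqrt(7476) = 2*sqrt(1869) ≈ 86.464)
1/(211**2 + t) = 1/(211**2 + 2*sqrt(1869)) = 1/(44521 + 2*sqrt(1869))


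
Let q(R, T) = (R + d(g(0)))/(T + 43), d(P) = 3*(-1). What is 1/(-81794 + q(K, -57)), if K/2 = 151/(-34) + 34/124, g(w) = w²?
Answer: -7378/603470159 ≈ -1.2226e-5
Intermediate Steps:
d(P) = -3
K = -4392/527 (K = 2*(151/(-34) + 34/124) = 2*(151*(-1/34) + 34*(1/124)) = 2*(-151/34 + 17/62) = 2*(-2196/527) = -4392/527 ≈ -8.3340)
q(R, T) = (-3 + R)/(43 + T) (q(R, T) = (R - 3)/(T + 43) = (-3 + R)/(43 + T))
1/(-81794 + q(K, -57)) = 1/(-81794 + (-3 - 4392/527)/(43 - 57)) = 1/(-81794 - 5973/527/(-14)) = 1/(-81794 - 1/14*(-5973/527)) = 1/(-81794 + 5973/7378) = 1/(-603470159/7378) = -7378/603470159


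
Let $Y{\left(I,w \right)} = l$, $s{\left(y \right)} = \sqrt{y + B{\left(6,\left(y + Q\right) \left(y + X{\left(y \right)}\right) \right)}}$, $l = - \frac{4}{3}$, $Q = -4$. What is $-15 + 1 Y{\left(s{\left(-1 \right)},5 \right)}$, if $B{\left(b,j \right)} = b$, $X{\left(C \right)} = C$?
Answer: $- \frac{49}{3} \approx -16.333$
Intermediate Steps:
$l = - \frac{4}{3}$ ($l = \left(-4\right) \frac{1}{3} = - \frac{4}{3} \approx -1.3333$)
$s{\left(y \right)} = \sqrt{6 + y}$ ($s{\left(y \right)} = \sqrt{y + 6} = \sqrt{6 + y}$)
$Y{\left(I,w \right)} = - \frac{4}{3}$
$-15 + 1 Y{\left(s{\left(-1 \right)},5 \right)} = -15 + 1 \left(- \frac{4}{3}\right) = -15 - \frac{4}{3} = - \frac{49}{3}$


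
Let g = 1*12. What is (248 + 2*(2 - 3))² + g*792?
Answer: 70020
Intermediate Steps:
g = 12
(248 + 2*(2 - 3))² + g*792 = (248 + 2*(2 - 3))² + 12*792 = (248 + 2*(-1))² + 9504 = (248 - 2)² + 9504 = 246² + 9504 = 60516 + 9504 = 70020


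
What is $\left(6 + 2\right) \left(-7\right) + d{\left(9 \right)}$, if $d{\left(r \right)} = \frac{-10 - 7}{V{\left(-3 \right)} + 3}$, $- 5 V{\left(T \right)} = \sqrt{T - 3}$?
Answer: $- \frac{4737}{77} - \frac{85 i \sqrt{6}}{231} \approx -61.519 - 0.90133 i$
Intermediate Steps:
$V{\left(T \right)} = - \frac{\sqrt{-3 + T}}{5}$ ($V{\left(T \right)} = - \frac{\sqrt{T - 3}}{5} = - \frac{\sqrt{-3 + T}}{5}$)
$d{\left(r \right)} = - \frac{17}{3 - \frac{i \sqrt{6}}{5}}$ ($d{\left(r \right)} = \frac{-10 - 7}{- \frac{\sqrt{-3 - 3}}{5} + 3} = - \frac{17}{- \frac{\sqrt{-6}}{5} + 3} = - \frac{17}{- \frac{i \sqrt{6}}{5} + 3} = - \frac{17}{3 - \frac{i \sqrt{6}}{5}}$)
$\left(6 + 2\right) \left(-7\right) + d{\left(9 \right)} = \left(6 + 2\right) \left(-7\right) - \left(\frac{425}{77} + \frac{85 i \sqrt{6}}{231}\right) = 8 \left(-7\right) - \left(\frac{425}{77} + \frac{85 i \sqrt{6}}{231}\right) = -56 - \left(\frac{425}{77} + \frac{85 i \sqrt{6}}{231}\right) = - \frac{4737}{77} - \frac{85 i \sqrt{6}}{231}$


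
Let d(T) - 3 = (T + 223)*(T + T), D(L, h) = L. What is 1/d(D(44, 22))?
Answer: 1/23499 ≈ 4.2555e-5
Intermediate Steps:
d(T) = 3 + 2*T*(223 + T) (d(T) = 3 + (T + 223)*(T + T) = 3 + (223 + T)*(2*T) = 3 + 2*T*(223 + T))
1/d(D(44, 22)) = 1/(3 + 2*44**2 + 446*44) = 1/(3 + 2*1936 + 19624) = 1/(3 + 3872 + 19624) = 1/23499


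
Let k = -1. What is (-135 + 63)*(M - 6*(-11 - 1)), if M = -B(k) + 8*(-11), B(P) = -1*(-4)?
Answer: 1440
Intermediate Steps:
B(P) = 4
M = -92 (M = -1*4 + 8*(-11) = -4 - 88 = -92)
(-135 + 63)*(M - 6*(-11 - 1)) = (-135 + 63)*(-92 - 6*(-11 - 1)) = -72*(-92 - 6*(-12)) = -72*(-92 + 72) = -72*(-20) = 1440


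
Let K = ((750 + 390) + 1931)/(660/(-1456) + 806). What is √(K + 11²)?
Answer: √10731036317117/293219 ≈ 11.172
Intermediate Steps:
K = 1117844/293219 (K = (1140 + 1931)/(660*(-1/1456) + 806) = 3071/(-165/364 + 806) = 3071/(293219/364) = 3071*(364/293219) = 1117844/293219 ≈ 3.8123)
√(K + 11²) = √(1117844/293219 + 11²) = √(1117844/293219 + 121) = √(36597343/293219) = √10731036317117/293219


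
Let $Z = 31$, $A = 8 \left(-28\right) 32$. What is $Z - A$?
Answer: $7199$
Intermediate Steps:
$A = -7168$ ($A = \left(-224\right) 32 = -7168$)
$Z - A = 31 - -7168 = 31 + 7168 = 7199$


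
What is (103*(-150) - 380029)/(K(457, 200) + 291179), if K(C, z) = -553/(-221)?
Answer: -1783691/1313288 ≈ -1.3582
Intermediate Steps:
K(C, z) = 553/221 (K(C, z) = -553*(-1/221) = 553/221)
(103*(-150) - 380029)/(K(457, 200) + 291179) = (103*(-150) - 380029)/(553/221 + 291179) = (-15450 - 380029)/(64351112/221) = -395479*221/64351112 = -1783691/1313288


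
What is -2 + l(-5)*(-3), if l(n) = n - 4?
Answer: 25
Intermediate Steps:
l(n) = -4 + n
-2 + l(-5)*(-3) = -2 + (-4 - 5)*(-3) = -2 - 9*(-3) = -2 + 27 = 25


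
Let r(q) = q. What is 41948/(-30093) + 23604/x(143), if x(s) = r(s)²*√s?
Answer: -41948/30093 + 23604*√143/2924207 ≈ -1.2974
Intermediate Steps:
x(s) = s^(5/2) (x(s) = s²*√s = s^(5/2))
41948/(-30093) + 23604/x(143) = 41948/(-30093) + 23604/(143^(5/2)) = 41948*(-1/30093) + 23604/((20449*√143)) = -41948/30093 + 23604*(√143/2924207) = -41948/30093 + 23604*√143/2924207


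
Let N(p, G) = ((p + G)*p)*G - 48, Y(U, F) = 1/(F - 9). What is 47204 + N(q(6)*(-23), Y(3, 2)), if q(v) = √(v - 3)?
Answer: 328505/7 - 23*√3/49 ≈ 46929.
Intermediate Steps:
q(v) = √(-3 + v)
Y(U, F) = 1/(-9 + F)
N(p, G) = -48 + G*p*(G + p) (N(p, G) = ((G + p)*p)*G - 48 = (p*(G + p))*G - 48 = G*p*(G + p) - 48 = -48 + G*p*(G + p))
47204 + N(q(6)*(-23), Y(3, 2)) = 47204 + (-48 + (√(-3 + 6)*(-23))²/(-9 + 2) + (√(-3 + 6)*(-23))*(1/(-9 + 2))²) = 47204 + (-48 + (√3*(-23))²/(-7) + (√3*(-23))*(1/(-7))²) = 47204 + (-48 - (-23*√3)²/7 + (-23*√3)*(-⅐)²) = 47204 + (-48 - ⅐*1587 - 23*√3*(1/49)) = 47204 + (-48 - 1587/7 - 23*√3/49) = 47204 + (-1923/7 - 23*√3/49) = 328505/7 - 23*√3/49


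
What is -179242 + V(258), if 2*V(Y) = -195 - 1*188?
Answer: -358867/2 ≈ -1.7943e+5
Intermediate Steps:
V(Y) = -383/2 (V(Y) = (-195 - 1*188)/2 = (-195 - 188)/2 = (1/2)*(-383) = -383/2)
-179242 + V(258) = -179242 - 383/2 = -358867/2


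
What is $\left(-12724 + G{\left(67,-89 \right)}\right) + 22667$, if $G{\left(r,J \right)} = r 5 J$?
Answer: $-19872$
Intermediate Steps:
$G{\left(r,J \right)} = 5 J r$ ($G{\left(r,J \right)} = 5 r J = 5 J r$)
$\left(-12724 + G{\left(67,-89 \right)}\right) + 22667 = \left(-12724 + 5 \left(-89\right) 67\right) + 22667 = \left(-12724 - 29815\right) + 22667 = -42539 + 22667 = -19872$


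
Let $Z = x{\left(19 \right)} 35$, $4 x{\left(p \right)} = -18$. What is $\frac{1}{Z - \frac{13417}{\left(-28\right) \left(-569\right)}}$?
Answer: $- \frac{15932}{2522707} \approx -0.0063154$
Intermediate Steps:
$x{\left(p \right)} = - \frac{9}{2}$ ($x{\left(p \right)} = \frac{1}{4} \left(-18\right) = - \frac{9}{2}$)
$Z = - \frac{315}{2}$ ($Z = \left(- \frac{9}{2}\right) 35 = - \frac{315}{2} \approx -157.5$)
$\frac{1}{Z - \frac{13417}{\left(-28\right) \left(-569\right)}} = \frac{1}{- \frac{315}{2} - \frac{13417}{\left(-28\right) \left(-569\right)}} = \frac{1}{- \frac{315}{2} - \frac{13417}{15932}} = \frac{1}{- \frac{2522707}{15932}} = - \frac{15932}{2522707}$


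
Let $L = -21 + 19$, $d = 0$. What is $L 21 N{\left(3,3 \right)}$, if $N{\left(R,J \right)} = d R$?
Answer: $0$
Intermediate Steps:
$L = -2$
$N{\left(R,J \right)} = 0$ ($N{\left(R,J \right)} = 0 R = 0$)
$L 21 N{\left(3,3 \right)} = \left(-2\right) 21 \cdot 0 = \left(-42\right) 0 = 0$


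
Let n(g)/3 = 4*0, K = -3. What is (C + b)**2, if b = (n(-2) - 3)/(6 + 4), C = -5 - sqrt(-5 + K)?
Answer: 2009/100 + 106*I*sqrt(2)/5 ≈ 20.09 + 29.981*I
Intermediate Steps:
n(g) = 0 (n(g) = 3*(4*0) = 3*0 = 0)
C = -5 - 2*I*sqrt(2) (C = -5 - sqrt(-5 - 3) = -5 - sqrt(-8) = -5 - 2*I*sqrt(2) ≈ -5.0 - 2.8284*I)
b = -3/10 (b = (0 - 3)/(6 + 4) = -3/10 ≈ -0.30000)
(C + b)**2 = ((-5 - 2*I*sqrt(2)) - 3/10)**2 = (-53/10 - 2*I*sqrt(2))**2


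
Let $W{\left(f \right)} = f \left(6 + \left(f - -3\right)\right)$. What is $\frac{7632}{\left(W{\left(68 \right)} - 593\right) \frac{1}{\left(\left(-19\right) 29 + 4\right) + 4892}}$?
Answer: $\frac{33161040}{4643} \approx 7142.2$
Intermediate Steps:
$W{\left(f \right)} = f \left(9 + f\right)$ ($W{\left(f \right)} = f \left(6 + \left(f + 3\right)\right) = f \left(6 + \left(3 + f\right)\right) = f \left(9 + f\right)$)
$\frac{7632}{\left(W{\left(68 \right)} - 593\right) \frac{1}{\left(\left(-19\right) 29 + 4\right) + 4892}} = \frac{7632}{\left(68 \left(9 + 68\right) - 593\right) \frac{1}{\left(\left(-19\right) 29 + 4\right) + 4892}} = \frac{7632}{\left(68 \cdot 77 - 593\right) \frac{1}{\left(-551 + 4\right) + 4892}} = \frac{7632}{\left(5236 - 593\right) \frac{1}{-547 + 4892}} = \frac{7632}{4643 \cdot \frac{1}{4345}} = \frac{7632}{\frac{4643}{4345}} = 7632 \cdot \frac{4345}{4643} = \frac{33161040}{4643}$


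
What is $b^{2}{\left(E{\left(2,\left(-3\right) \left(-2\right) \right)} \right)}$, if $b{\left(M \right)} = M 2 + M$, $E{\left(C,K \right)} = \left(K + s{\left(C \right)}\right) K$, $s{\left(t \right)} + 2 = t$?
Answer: $11664$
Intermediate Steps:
$s{\left(t \right)} = -2 + t$
$E{\left(C,K \right)} = K \left(-2 + C + K\right)$ ($E{\left(C,K \right)} = \left(K + \left(-2 + C\right)\right) K = \left(-2 + C + K\right) K = K \left(-2 + C + K\right)$)
$b{\left(M \right)} = 3 M$ ($b{\left(M \right)} = 2 M + M = 3 M$)
$b^{2}{\left(E{\left(2,\left(-3\right) \left(-2\right) \right)} \right)} = \left(3 \left(-3\right) \left(-2\right) \left(-2 + 2 - -6\right)\right)^{2} = \left(3 \cdot 6 \left(-2 + 2 + 6\right)\right)^{2} = \left(3 \cdot 6 \cdot 6\right)^{2} = \left(3 \cdot 36\right)^{2} = 108^{2} = 11664$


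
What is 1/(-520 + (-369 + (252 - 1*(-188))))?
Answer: -1/449 ≈ -0.0022272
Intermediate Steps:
1/(-520 + (-369 + (252 - 1*(-188)))) = 1/(-520 + (-369 + (252 + 188))) = 1/(-520 + (-369 + 440)) = 1/(-520 + 71) = 1/(-449) = -1/449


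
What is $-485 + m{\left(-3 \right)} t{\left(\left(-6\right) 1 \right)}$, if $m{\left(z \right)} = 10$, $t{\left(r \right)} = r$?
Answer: $-545$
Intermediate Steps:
$-485 + m{\left(-3 \right)} t{\left(\left(-6\right) 1 \right)} = -485 + 10 \left(\left(-6\right) 1\right) = -485 + 10 \left(-6\right) = -485 - 60 = -545$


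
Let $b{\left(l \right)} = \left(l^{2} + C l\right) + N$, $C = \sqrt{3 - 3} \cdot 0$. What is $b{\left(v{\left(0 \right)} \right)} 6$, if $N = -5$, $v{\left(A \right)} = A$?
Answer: $-30$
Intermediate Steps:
$C = 0$ ($C = \sqrt{0} \cdot 0 = 0 \cdot 0 = 0$)
$b{\left(l \right)} = -5 + l^{2}$ ($b{\left(l \right)} = \left(l^{2} + 0 l\right) - 5 = \left(l^{2} + 0\right) - 5 = l^{2} - 5 = -5 + l^{2}$)
$b{\left(v{\left(0 \right)} \right)} 6 = \left(-5 + 0^{2}\right) 6 = \left(-5 + 0\right) 6 = \left(-5\right) 6 = -30$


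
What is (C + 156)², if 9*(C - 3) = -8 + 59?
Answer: 244036/9 ≈ 27115.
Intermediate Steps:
C = 26/3 (C = 3 + (-8 + 59)/9 = 3 + (⅑)*51 = 3 + 17/3 = 26/3 ≈ 8.6667)
(C + 156)² = (26/3 + 156)² = (494/3)² = 244036/9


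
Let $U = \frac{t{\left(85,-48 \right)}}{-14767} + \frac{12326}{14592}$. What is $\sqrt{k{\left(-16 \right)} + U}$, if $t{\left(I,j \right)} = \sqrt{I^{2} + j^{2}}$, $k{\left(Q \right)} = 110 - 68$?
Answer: $\frac{\sqrt{7770901931874870 - 12282363648 \sqrt{9529}}}{13467504} \approx 6.5451$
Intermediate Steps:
$k{\left(Q \right)} = 42$ ($k{\left(Q \right)} = 110 - 68 = 42$)
$U = \frac{6163}{7296} - \frac{\sqrt{9529}}{14767}$ ($U = \frac{\sqrt{85^{2} + \left(-48\right)^{2}}}{-14767} + \frac{12326}{14592} = \sqrt{7225 + 2304} \left(- \frac{1}{14767}\right) + 12326 \cdot \frac{1}{14592} = \sqrt{9529} \left(- \frac{1}{14767}\right) + \frac{6163}{7296} = - \frac{\sqrt{9529}}{14767} + \frac{6163}{7296} = \frac{6163}{7296} - \frac{\sqrt{9529}}{14767} \approx 0.8381$)
$\sqrt{k{\left(-16 \right)} + U} = \sqrt{42 + \left(\frac{6163}{7296} - \frac{\sqrt{9529}}{14767}\right)} = \sqrt{\frac{312595}{7296} - \frac{\sqrt{9529}}{14767}}$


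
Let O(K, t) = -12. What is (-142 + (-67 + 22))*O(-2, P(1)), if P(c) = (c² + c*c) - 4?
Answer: 2244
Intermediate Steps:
P(c) = -4 + 2*c² (P(c) = (c² + c²) - 4 = 2*c² - 4 = -4 + 2*c²)
(-142 + (-67 + 22))*O(-2, P(1)) = (-142 + (-67 + 22))*(-12) = (-142 - 45)*(-12) = -187*(-12) = 2244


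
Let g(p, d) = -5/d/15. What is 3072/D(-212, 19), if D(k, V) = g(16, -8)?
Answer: 73728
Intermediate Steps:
g(p, d) = -1/(3*d) (g(p, d) = -5/d*(1/15) = -1/(3*d))
D(k, V) = 1/24 (D(k, V) = -⅓/(-8) = -⅓*(-⅛) = 1/24)
3072/D(-212, 19) = 3072/(1/24) = 3072*24 = 73728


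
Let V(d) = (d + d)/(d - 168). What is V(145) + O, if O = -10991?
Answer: -253083/23 ≈ -11004.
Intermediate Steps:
V(d) = 2*d/(-168 + d) (V(d) = (2*d)/(-168 + d) = 2*d/(-168 + d))
V(145) + O = 2*145/(-168 + 145) - 10991 = 2*145/(-23) - 10991 = 2*145*(-1/23) - 10991 = -290/23 - 10991 = -253083/23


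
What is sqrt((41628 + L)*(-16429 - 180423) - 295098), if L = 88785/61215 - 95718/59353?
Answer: I*sqrt(9812095884854479951601790)/34602799 ≈ 90525.0*I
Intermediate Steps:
L = -5616393/34602799 (L = 88785*(1/61215) - 95718*1/59353 = 5919/4081 - 13674/8479 = -5616393/34602799 ≈ -0.16231)
sqrt((41628 + L)*(-16429 - 180423) - 295098) = sqrt((41628 - 5616393/34602799)*(-16429 - 180423) - 295098) = sqrt((1440439700379/34602799)*(-196852) - 295098) = sqrt(-283553435899006908/34602799 - 295098) = sqrt(-283563647115786210/34602799) = I*sqrt(9812095884854479951601790)/34602799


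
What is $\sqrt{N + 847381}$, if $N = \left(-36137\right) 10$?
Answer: $\sqrt{486011} \approx 697.14$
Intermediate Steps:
$N = -361370$
$\sqrt{N + 847381} = \sqrt{-361370 + 847381} = \sqrt{486011}$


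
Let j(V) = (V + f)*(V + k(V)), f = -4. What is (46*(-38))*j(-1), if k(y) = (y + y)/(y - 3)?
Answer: -4370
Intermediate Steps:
k(y) = 2*y/(-3 + y) (k(y) = (2*y)/(-3 + y) = 2*y/(-3 + y))
j(V) = (-4 + V)*(V + 2*V/(-3 + V)) (j(V) = (V - 4)*(V + 2*V/(-3 + V)) = (-4 + V)*(V + 2*V/(-3 + V)))
(46*(-38))*j(-1) = (46*(-38))*(-(4 + (-1)² - 5*(-1))/(-3 - 1)) = -(-1748)*(4 + 1 + 5)/(-4) = -(-1748)*(-1)*10/4 = -1748*5/2 = -4370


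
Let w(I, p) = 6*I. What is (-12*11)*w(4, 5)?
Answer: -3168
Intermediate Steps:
(-12*11)*w(4, 5) = (-12*11)*(6*4) = -132*24 = -3168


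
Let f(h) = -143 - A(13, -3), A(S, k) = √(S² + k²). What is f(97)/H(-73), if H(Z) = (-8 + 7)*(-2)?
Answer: -143/2 - √178/2 ≈ -78.171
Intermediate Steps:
H(Z) = 2 (H(Z) = -1*(-2) = 2)
f(h) = -143 - √178 (f(h) = -143 - √(13² + (-3)²) = -143 - √(169 + 9) = -143 - √178)
f(97)/H(-73) = (-143 - √178)/2 = (-143 - √178)*(½) = -143/2 - √178/2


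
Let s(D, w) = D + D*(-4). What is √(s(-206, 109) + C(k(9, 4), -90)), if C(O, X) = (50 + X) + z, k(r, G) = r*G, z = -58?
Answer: 2*√130 ≈ 22.803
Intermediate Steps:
k(r, G) = G*r
C(O, X) = -8 + X (C(O, X) = (50 + X) - 58 = -8 + X)
s(D, w) = -3*D (s(D, w) = D - 4*D = -3*D)
√(s(-206, 109) + C(k(9, 4), -90)) = √(-3*(-206) + (-8 - 90)) = √(618 - 98) = √520 = 2*√130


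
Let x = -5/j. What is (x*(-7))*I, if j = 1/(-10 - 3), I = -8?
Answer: 3640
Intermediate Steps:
j = -1/13 (j = 1/(-13) = -1/13 ≈ -0.076923)
x = 65 (x = -5/(-1/13) = -5*(-13) = 65)
(x*(-7))*I = (65*(-7))*(-8) = -455*(-8) = 3640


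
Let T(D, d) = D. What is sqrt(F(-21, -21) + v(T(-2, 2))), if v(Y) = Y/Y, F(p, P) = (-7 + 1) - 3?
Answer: 2*I*sqrt(2) ≈ 2.8284*I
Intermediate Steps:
F(p, P) = -9 (F(p, P) = -6 - 3 = -9)
v(Y) = 1
sqrt(F(-21, -21) + v(T(-2, 2))) = sqrt(-9 + 1) = sqrt(-8) = 2*I*sqrt(2)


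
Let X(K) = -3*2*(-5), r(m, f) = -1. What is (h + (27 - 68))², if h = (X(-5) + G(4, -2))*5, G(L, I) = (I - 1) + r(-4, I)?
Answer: 7921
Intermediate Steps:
X(K) = 30 (X(K) = -6*(-5) = 30)
G(L, I) = -2 + I (G(L, I) = (I - 1) - 1 = (-1 + I) - 1 = -2 + I)
h = 130 (h = (30 + (-2 - 2))*5 = (30 - 4)*5 = 26*5 = 130)
(h + (27 - 68))² = (130 + (27 - 68))² = (130 - 41)² = 89² = 7921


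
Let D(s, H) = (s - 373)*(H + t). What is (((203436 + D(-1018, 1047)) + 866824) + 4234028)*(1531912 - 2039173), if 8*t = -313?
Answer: -15836014270131/8 ≈ -1.9795e+12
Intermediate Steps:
t = -313/8 (t = (1/8)*(-313) = -313/8 ≈ -39.125)
D(s, H) = (-373 + s)*(-313/8 + H) (D(s, H) = (s - 373)*(H - 313/8) = (-373 + s)*(-313/8 + H))
(((203436 + D(-1018, 1047)) + 866824) + 4234028)*(1531912 - 2039173) = (((203436 + (116749/8 - 373*1047 - 313/8*(-1018) + 1047*(-1018))) + 866824) + 4234028)*(1531912 - 2039173) = (((203436 + (116749/8 - 390531 + 159317/4 - 1065846)) + 866824) + 4234028)*(-507261) = (((203436 - 11215633/8) + 866824) + 4234028)*(-507261) = ((-9588145/8 + 866824) + 4234028)*(-507261) = (-2653553/8 + 4234028)*(-507261) = (31218671/8)*(-507261) = -15836014270131/8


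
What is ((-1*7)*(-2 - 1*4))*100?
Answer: 4200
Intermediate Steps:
((-1*7)*(-2 - 1*4))*100 = -7*(-2 - 4)*100 = -7*(-6)*100 = 42*100 = 4200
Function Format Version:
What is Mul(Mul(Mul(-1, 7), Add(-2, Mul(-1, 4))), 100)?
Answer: 4200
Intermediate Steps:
Mul(Mul(Mul(-1, 7), Add(-2, Mul(-1, 4))), 100) = Mul(Mul(-7, Add(-2, -4)), 100) = Mul(Mul(-7, -6), 100) = Mul(42, 100) = 4200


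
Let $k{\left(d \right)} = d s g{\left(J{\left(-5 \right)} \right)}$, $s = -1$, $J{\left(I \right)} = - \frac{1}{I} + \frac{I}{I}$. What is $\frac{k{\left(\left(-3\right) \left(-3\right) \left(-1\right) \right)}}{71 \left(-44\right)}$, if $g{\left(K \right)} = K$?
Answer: $- \frac{27}{7810} \approx -0.0034571$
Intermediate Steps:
$J{\left(I \right)} = 1 - \frac{1}{I}$ ($J{\left(I \right)} = - \frac{1}{I} + 1 = 1 - \frac{1}{I}$)
$k{\left(d \right)} = - \frac{6 d}{5}$ ($k{\left(d \right)} = d \left(-1\right) \frac{-1 - 5}{-5} = - d \left(\left(- \frac{1}{5}\right) \left(-6\right)\right) = - d \frac{6}{5} = - \frac{6 d}{5}$)
$\frac{k{\left(\left(-3\right) \left(-3\right) \left(-1\right) \right)}}{71 \left(-44\right)} = \frac{\left(- \frac{6}{5}\right) \left(-3\right) \left(-3\right) \left(-1\right)}{71 \left(-44\right)} = \frac{\left(- \frac{6}{5}\right) 9 \left(-1\right)}{-3124} = \left(- \frac{6}{5}\right) \left(-9\right) \left(- \frac{1}{3124}\right) = \frac{54}{5} \left(- \frac{1}{3124}\right) = - \frac{27}{7810}$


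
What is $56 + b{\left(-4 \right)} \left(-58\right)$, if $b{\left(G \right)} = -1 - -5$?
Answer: $-176$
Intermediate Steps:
$b{\left(G \right)} = 4$ ($b{\left(G \right)} = -1 + 5 = 4$)
$56 + b{\left(-4 \right)} \left(-58\right) = 56 + 4 \left(-58\right) = 56 - 232 = -176$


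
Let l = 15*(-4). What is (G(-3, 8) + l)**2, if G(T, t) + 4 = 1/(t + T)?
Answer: 101761/25 ≈ 4070.4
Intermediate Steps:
G(T, t) = -4 + 1/(T + t) (G(T, t) = -4 + 1/(t + T) = -4 + 1/(T + t))
l = -60
(G(-3, 8) + l)**2 = ((1 - 4*(-3) - 4*8)/(-3 + 8) - 60)**2 = ((1 + 12 - 32)/5 - 60)**2 = ((1/5)*(-19) - 60)**2 = (-19/5 - 60)**2 = (-319/5)**2 = 101761/25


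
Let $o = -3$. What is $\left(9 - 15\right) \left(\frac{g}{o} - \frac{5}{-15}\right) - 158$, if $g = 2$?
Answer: $-156$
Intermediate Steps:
$\left(9 - 15\right) \left(\frac{g}{o} - \frac{5}{-15}\right) - 158 = \left(9 - 15\right) \left(\frac{2}{-3} - \frac{5}{-15}\right) - 158 = - 6 \left(2 \left(- \frac{1}{3}\right) - - \frac{1}{3}\right) - 158 = - 6 \left(- \frac{2}{3} + \frac{1}{3}\right) - 158 = \left(-6\right) \left(- \frac{1}{3}\right) - 158 = 2 - 158 = -156$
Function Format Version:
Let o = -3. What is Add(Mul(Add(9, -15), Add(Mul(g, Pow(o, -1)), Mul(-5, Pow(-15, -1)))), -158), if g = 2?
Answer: -156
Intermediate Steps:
Add(Mul(Add(9, -15), Add(Mul(g, Pow(o, -1)), Mul(-5, Pow(-15, -1)))), -158) = Add(Mul(Add(9, -15), Add(Mul(2, Pow(-3, -1)), Mul(-5, Pow(-15, -1)))), -158) = Add(Mul(-6, Add(Mul(2, Rational(-1, 3)), Mul(-5, Rational(-1, 15)))), -158) = Add(Mul(-6, Add(Rational(-2, 3), Rational(1, 3))), -158) = Add(Mul(-6, Rational(-1, 3)), -158) = Add(2, -158) = -156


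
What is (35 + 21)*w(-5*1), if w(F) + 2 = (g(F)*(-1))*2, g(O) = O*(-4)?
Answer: -2352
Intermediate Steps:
g(O) = -4*O
w(F) = -2 + 8*F (w(F) = -2 + (-4*F*(-1))*2 = -2 + (4*F)*2 = -2 + 8*F)
(35 + 21)*w(-5*1) = (35 + 21)*(-2 + 8*(-5*1)) = 56*(-2 + 8*(-5)) = 56*(-2 - 40) = 56*(-42) = -2352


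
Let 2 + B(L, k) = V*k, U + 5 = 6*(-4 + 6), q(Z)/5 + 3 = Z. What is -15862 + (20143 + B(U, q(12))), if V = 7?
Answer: 4594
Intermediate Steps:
q(Z) = -15 + 5*Z
U = 7 (U = -5 + 6*(-4 + 6) = -5 + 6*2 = -5 + 12 = 7)
B(L, k) = -2 + 7*k
-15862 + (20143 + B(U, q(12))) = -15862 + (20143 + (-2 + 7*(-15 + 5*12))) = -15862 + (20143 + (-2 + 7*(-15 + 60))) = -15862 + (20143 + (-2 + 7*45)) = -15862 + (20143 + (-2 + 315)) = -15862 + (20143 + 313) = -15862 + 20456 = 4594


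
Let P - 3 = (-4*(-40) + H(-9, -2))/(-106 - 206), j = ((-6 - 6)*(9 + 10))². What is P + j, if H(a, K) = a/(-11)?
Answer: 178417615/3432 ≈ 51987.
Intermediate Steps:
H(a, K) = -a/11 (H(a, K) = a*(-1/11) = -a/11)
j = 51984 (j = (-12*19)² = (-228)² = 51984)
P = 8527/3432 (P = 3 + (-4*(-40) - 1/11*(-9))/(-106 - 206) = 3 + (160 + 9/11)/(-312) = 3 + (1769/11)*(-1/312) = 3 - 1769/3432 = 8527/3432 ≈ 2.4846)
P + j = 8527/3432 + 51984 = 178417615/3432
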